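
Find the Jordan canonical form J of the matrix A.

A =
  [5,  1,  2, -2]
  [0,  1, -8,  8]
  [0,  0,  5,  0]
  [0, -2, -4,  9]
J_2(5) ⊕ J_1(5) ⊕ J_1(5)

The characteristic polynomial is
  det(x·I − A) = x^4 - 20*x^3 + 150*x^2 - 500*x + 625 = (x - 5)^4

Eigenvalues and multiplicities (the geometric multiplicity of λ is n − rank(A − λI), which equals the number of Jordan blocks for λ):
  λ = 5: algebraic multiplicity = 4, geometric multiplicity = 3

Determining the block sizes for each eigenvalue:
  λ = 5: 3 blocks summing to 4 forces exactly one block of size 2 and the rest size 1 → block sizes [2, 1, 1]

Assembling the blocks gives a Jordan form
J =
  [5, 1, 0, 0]
  [0, 5, 0, 0]
  [0, 0, 5, 0]
  [0, 0, 0, 5]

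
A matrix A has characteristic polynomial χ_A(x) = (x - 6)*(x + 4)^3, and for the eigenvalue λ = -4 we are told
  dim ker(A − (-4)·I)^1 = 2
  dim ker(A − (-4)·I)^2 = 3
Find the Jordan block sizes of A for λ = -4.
Block sizes for λ = -4: [2, 1]

From the dimensions of kernels of powers, the number of Jordan blocks of size at least j is d_j − d_{j−1} where d_j = dim ker(N^j) (with d_0 = 0). Computing the differences gives [2, 1].
The number of blocks of size exactly k is (#blocks of size ≥ k) − (#blocks of size ≥ k + 1), so the partition is: 1 block(s) of size 1, 1 block(s) of size 2.
In nonincreasing order the block sizes are [2, 1].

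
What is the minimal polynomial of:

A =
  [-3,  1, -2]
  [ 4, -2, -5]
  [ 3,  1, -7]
x^3 + 12*x^2 + 48*x + 64

The characteristic polynomial is χ_A(x) = (x + 4)^3, so the eigenvalues are known. The minimal polynomial is
  m_A(x) = Π_λ (x − λ)^{k_λ}
where k_λ is the size of the *largest* Jordan block for λ (equivalently, the smallest k with (A − λI)^k v = 0 for every generalised eigenvector v of λ).

  λ = -4: largest Jordan block has size 3, contributing (x + 4)^3

So m_A(x) = (x + 4)^3 = x^3 + 12*x^2 + 48*x + 64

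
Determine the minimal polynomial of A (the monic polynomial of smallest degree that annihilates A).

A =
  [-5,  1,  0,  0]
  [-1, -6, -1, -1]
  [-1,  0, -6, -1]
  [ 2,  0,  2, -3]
x^3 + 15*x^2 + 75*x + 125

The characteristic polynomial is χ_A(x) = (x + 5)^4, so the eigenvalues are known. The minimal polynomial is
  m_A(x) = Π_λ (x − λ)^{k_λ}
where k_λ is the size of the *largest* Jordan block for λ (equivalently, the smallest k with (A − λI)^k v = 0 for every generalised eigenvector v of λ).

  λ = -5: largest Jordan block has size 3, contributing (x + 5)^3

So m_A(x) = (x + 5)^3 = x^3 + 15*x^2 + 75*x + 125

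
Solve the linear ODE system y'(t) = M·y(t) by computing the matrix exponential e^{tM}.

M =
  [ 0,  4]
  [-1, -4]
e^{tM} =
  [2*t*exp(-2*t) + exp(-2*t), 4*t*exp(-2*t)]
  [-t*exp(-2*t), -2*t*exp(-2*t) + exp(-2*t)]

Strategy: write M = P · J · P⁻¹ where J is a Jordan canonical form, so e^{tM} = P · e^{tJ} · P⁻¹, and e^{tJ} can be computed block-by-block.

M has Jordan form
J =
  [-2,  1]
  [ 0, -2]
(up to reordering of blocks).

Per-block formulas:
  For a 2×2 Jordan block J_2(-2): exp(t · J_2(-2)) = e^(-2t)·(I + t·N), where N is the 2×2 nilpotent shift.

After assembling e^{tJ} and conjugating by P, we get:

e^{tM} =
  [2*t*exp(-2*t) + exp(-2*t), 4*t*exp(-2*t)]
  [-t*exp(-2*t), -2*t*exp(-2*t) + exp(-2*t)]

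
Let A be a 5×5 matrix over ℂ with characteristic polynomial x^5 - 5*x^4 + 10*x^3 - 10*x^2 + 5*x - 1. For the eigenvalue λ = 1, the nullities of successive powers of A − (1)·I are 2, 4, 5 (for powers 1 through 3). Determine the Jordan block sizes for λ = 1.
Block sizes for λ = 1: [3, 2]

From the dimensions of kernels of powers, the number of Jordan blocks of size at least j is d_j − d_{j−1} where d_j = dim ker(N^j) (with d_0 = 0). Computing the differences gives [2, 2, 1].
The number of blocks of size exactly k is (#blocks of size ≥ k) − (#blocks of size ≥ k + 1), so the partition is: 1 block(s) of size 2, 1 block(s) of size 3.
In nonincreasing order the block sizes are [3, 2].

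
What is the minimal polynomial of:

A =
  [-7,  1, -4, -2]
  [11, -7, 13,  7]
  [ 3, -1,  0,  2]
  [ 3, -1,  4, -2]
x^3 + 12*x^2 + 48*x + 64

The characteristic polynomial is χ_A(x) = (x + 4)^4, so the eigenvalues are known. The minimal polynomial is
  m_A(x) = Π_λ (x − λ)^{k_λ}
where k_λ is the size of the *largest* Jordan block for λ (equivalently, the smallest k with (A − λI)^k v = 0 for every generalised eigenvector v of λ).

  λ = -4: largest Jordan block has size 3, contributing (x + 4)^3

So m_A(x) = (x + 4)^3 = x^3 + 12*x^2 + 48*x + 64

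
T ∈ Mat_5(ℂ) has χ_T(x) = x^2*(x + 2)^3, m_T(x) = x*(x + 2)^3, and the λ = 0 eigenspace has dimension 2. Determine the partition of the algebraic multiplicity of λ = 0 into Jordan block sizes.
Block sizes for λ = 0: [1, 1]

Step 1 — from the characteristic polynomial, algebraic multiplicity of λ = 0 is 2. From dim ker(T − (0)·I) = 2, there are exactly 2 Jordan blocks for λ = 0.
Step 2 — from the minimal polynomial, the factor (x − 0) tells us the largest block for λ = 0 has size 1.
Step 3 — with total size 2, 2 blocks, and largest block 1, the block sizes (in nonincreasing order) are [1, 1].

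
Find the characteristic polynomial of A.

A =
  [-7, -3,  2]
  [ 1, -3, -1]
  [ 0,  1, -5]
x^3 + 15*x^2 + 75*x + 125

Expanding det(x·I − A) (e.g. by cofactor expansion or by noting that A is similar to its Jordan form J, which has the same characteristic polynomial as A) gives
  χ_A(x) = x^3 + 15*x^2 + 75*x + 125
which factors as (x + 5)^3. The eigenvalues (with algebraic multiplicities) are λ = -5 with multiplicity 3.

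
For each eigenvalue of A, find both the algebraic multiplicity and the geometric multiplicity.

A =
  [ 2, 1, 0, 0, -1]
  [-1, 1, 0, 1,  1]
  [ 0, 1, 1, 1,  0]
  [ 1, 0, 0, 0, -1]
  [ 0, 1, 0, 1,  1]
λ = 1: alg = 5, geom = 3

Step 1 — factor the characteristic polynomial to read off the algebraic multiplicities:
  χ_A(x) = (x - 1)^5

Step 2 — compute geometric multiplicities via the rank-nullity identity g(λ) = n − rank(A − λI):
  rank(A − (1)·I) = 2, so dim ker(A − (1)·I) = n − 2 = 3

Summary:
  λ = 1: algebraic multiplicity = 5, geometric multiplicity = 3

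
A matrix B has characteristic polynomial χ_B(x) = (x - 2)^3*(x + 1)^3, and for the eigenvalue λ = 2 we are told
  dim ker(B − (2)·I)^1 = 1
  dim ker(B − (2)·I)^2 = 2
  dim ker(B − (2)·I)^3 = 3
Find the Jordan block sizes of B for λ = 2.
Block sizes for λ = 2: [3]

From the dimensions of kernels of powers, the number of Jordan blocks of size at least j is d_j − d_{j−1} where d_j = dim ker(N^j) (with d_0 = 0). Computing the differences gives [1, 1, 1].
The number of blocks of size exactly k is (#blocks of size ≥ k) − (#blocks of size ≥ k + 1), so the partition is: 1 block(s) of size 3.
In nonincreasing order the block sizes are [3].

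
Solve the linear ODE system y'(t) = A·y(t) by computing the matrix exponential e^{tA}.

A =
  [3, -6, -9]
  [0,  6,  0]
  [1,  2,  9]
e^{tA} =
  [-3*t*exp(6*t) + exp(6*t), -6*t*exp(6*t), -9*t*exp(6*t)]
  [0, exp(6*t), 0]
  [t*exp(6*t), 2*t*exp(6*t), 3*t*exp(6*t) + exp(6*t)]

Strategy: write A = P · J · P⁻¹ where J is a Jordan canonical form, so e^{tA} = P · e^{tJ} · P⁻¹, and e^{tJ} can be computed block-by-block.

A has Jordan form
J =
  [6, 1, 0]
  [0, 6, 0]
  [0, 0, 6]
(up to reordering of blocks).

Per-block formulas:
  For a 2×2 Jordan block J_2(6): exp(t · J_2(6)) = e^(6t)·(I + t·N), where N is the 2×2 nilpotent shift.
  For a 1×1 block at λ = 6: exp(t · [6]) = [e^(6t)].

After assembling e^{tJ} and conjugating by P, we get:

e^{tA} =
  [-3*t*exp(6*t) + exp(6*t), -6*t*exp(6*t), -9*t*exp(6*t)]
  [0, exp(6*t), 0]
  [t*exp(6*t), 2*t*exp(6*t), 3*t*exp(6*t) + exp(6*t)]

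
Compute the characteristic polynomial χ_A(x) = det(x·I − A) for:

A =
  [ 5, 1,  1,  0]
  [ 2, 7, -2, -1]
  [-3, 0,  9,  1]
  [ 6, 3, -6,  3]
x^4 - 24*x^3 + 216*x^2 - 864*x + 1296

Expanding det(x·I − A) (e.g. by cofactor expansion or by noting that A is similar to its Jordan form J, which has the same characteristic polynomial as A) gives
  χ_A(x) = x^4 - 24*x^3 + 216*x^2 - 864*x + 1296
which factors as (x - 6)^4. The eigenvalues (with algebraic multiplicities) are λ = 6 with multiplicity 4.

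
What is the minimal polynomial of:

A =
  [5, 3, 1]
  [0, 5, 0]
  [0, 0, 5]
x^2 - 10*x + 25

The characteristic polynomial is χ_A(x) = (x - 5)^3, so the eigenvalues are known. The minimal polynomial is
  m_A(x) = Π_λ (x − λ)^{k_λ}
where k_λ is the size of the *largest* Jordan block for λ (equivalently, the smallest k with (A − λI)^k v = 0 for every generalised eigenvector v of λ).

  λ = 5: largest Jordan block has size 2, contributing (x − 5)^2

So m_A(x) = (x - 5)^2 = x^2 - 10*x + 25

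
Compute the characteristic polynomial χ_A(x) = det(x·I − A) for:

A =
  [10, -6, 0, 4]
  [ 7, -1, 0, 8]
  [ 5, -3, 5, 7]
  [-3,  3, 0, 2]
x^4 - 16*x^3 + 93*x^2 - 230*x + 200

Expanding det(x·I − A) (e.g. by cofactor expansion or by noting that A is similar to its Jordan form J, which has the same characteristic polynomial as A) gives
  χ_A(x) = x^4 - 16*x^3 + 93*x^2 - 230*x + 200
which factors as (x - 5)^2*(x - 4)*(x - 2). The eigenvalues (with algebraic multiplicities) are λ = 2 with multiplicity 1, λ = 4 with multiplicity 1, λ = 5 with multiplicity 2.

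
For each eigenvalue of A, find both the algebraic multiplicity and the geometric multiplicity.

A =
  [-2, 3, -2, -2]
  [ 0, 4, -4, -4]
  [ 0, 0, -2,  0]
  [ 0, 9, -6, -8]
λ = -2: alg = 4, geom = 3

Step 1 — factor the characteristic polynomial to read off the algebraic multiplicities:
  χ_A(x) = (x + 2)^4

Step 2 — compute geometric multiplicities via the rank-nullity identity g(λ) = n − rank(A − λI):
  rank(A − (-2)·I) = 1, so dim ker(A − (-2)·I) = n − 1 = 3

Summary:
  λ = -2: algebraic multiplicity = 4, geometric multiplicity = 3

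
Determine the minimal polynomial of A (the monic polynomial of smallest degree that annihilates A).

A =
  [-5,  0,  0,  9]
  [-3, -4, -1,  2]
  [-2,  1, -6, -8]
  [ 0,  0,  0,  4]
x^4 + 11*x^3 + 15*x^2 - 175*x - 500

The characteristic polynomial is χ_A(x) = (x - 4)*(x + 5)^3, so the eigenvalues are known. The minimal polynomial is
  m_A(x) = Π_λ (x − λ)^{k_λ}
where k_λ is the size of the *largest* Jordan block for λ (equivalently, the smallest k with (A − λI)^k v = 0 for every generalised eigenvector v of λ).

  λ = -5: largest Jordan block has size 3, contributing (x + 5)^3
  λ = 4: largest Jordan block has size 1, contributing (x − 4)

So m_A(x) = (x - 4)*(x + 5)^3 = x^4 + 11*x^3 + 15*x^2 - 175*x - 500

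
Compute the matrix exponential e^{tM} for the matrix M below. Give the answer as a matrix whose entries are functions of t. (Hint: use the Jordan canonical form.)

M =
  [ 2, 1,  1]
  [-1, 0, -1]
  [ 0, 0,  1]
e^{tM} =
  [t*exp(t) + exp(t), t*exp(t), t*exp(t)]
  [-t*exp(t), -t*exp(t) + exp(t), -t*exp(t)]
  [0, 0, exp(t)]

Strategy: write M = P · J · P⁻¹ where J is a Jordan canonical form, so e^{tM} = P · e^{tJ} · P⁻¹, and e^{tJ} can be computed block-by-block.

M has Jordan form
J =
  [1, 1, 0]
  [0, 1, 0]
  [0, 0, 1]
(up to reordering of blocks).

Per-block formulas:
  For a 1×1 block at λ = 1: exp(t · [1]) = [e^(1t)].
  For a 2×2 Jordan block J_2(1): exp(t · J_2(1)) = e^(1t)·(I + t·N), where N is the 2×2 nilpotent shift.

After assembling e^{tJ} and conjugating by P, we get:

e^{tM} =
  [t*exp(t) + exp(t), t*exp(t), t*exp(t)]
  [-t*exp(t), -t*exp(t) + exp(t), -t*exp(t)]
  [0, 0, exp(t)]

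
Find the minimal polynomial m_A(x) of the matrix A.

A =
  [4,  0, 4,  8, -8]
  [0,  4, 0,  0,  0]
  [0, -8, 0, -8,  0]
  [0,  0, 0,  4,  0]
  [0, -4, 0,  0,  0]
x^2 - 4*x

The characteristic polynomial is χ_A(x) = x^2*(x - 4)^3, so the eigenvalues are known. The minimal polynomial is
  m_A(x) = Π_λ (x − λ)^{k_λ}
where k_λ is the size of the *largest* Jordan block for λ (equivalently, the smallest k with (A − λI)^k v = 0 for every generalised eigenvector v of λ).

  λ = 0: largest Jordan block has size 1, contributing (x − 0)
  λ = 4: largest Jordan block has size 1, contributing (x − 4)

So m_A(x) = x*(x - 4) = x^2 - 4*x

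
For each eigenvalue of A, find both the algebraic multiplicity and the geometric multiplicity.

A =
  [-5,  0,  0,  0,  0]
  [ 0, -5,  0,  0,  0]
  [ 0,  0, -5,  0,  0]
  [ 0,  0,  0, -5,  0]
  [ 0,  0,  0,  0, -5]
λ = -5: alg = 5, geom = 5

Step 1 — factor the characteristic polynomial to read off the algebraic multiplicities:
  χ_A(x) = (x + 5)^5

Step 2 — compute geometric multiplicities via the rank-nullity identity g(λ) = n − rank(A − λI):
  rank(A − (-5)·I) = 0, so dim ker(A − (-5)·I) = n − 0 = 5

Summary:
  λ = -5: algebraic multiplicity = 5, geometric multiplicity = 5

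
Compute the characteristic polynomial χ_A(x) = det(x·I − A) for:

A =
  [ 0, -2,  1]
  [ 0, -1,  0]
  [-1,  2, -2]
x^3 + 3*x^2 + 3*x + 1

Expanding det(x·I − A) (e.g. by cofactor expansion or by noting that A is similar to its Jordan form J, which has the same characteristic polynomial as A) gives
  χ_A(x) = x^3 + 3*x^2 + 3*x + 1
which factors as (x + 1)^3. The eigenvalues (with algebraic multiplicities) are λ = -1 with multiplicity 3.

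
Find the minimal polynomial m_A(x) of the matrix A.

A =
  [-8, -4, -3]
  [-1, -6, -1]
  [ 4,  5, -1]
x^3 + 15*x^2 + 75*x + 125

The characteristic polynomial is χ_A(x) = (x + 5)^3, so the eigenvalues are known. The minimal polynomial is
  m_A(x) = Π_λ (x − λ)^{k_λ}
where k_λ is the size of the *largest* Jordan block for λ (equivalently, the smallest k with (A − λI)^k v = 0 for every generalised eigenvector v of λ).

  λ = -5: largest Jordan block has size 3, contributing (x + 5)^3

So m_A(x) = (x + 5)^3 = x^3 + 15*x^2 + 75*x + 125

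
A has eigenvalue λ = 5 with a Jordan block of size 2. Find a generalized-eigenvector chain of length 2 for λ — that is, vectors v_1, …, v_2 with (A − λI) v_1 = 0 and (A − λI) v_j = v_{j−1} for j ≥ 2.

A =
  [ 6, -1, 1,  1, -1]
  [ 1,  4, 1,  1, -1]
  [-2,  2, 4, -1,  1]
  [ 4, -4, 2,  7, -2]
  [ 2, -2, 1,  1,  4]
A Jordan chain for λ = 5 of length 2:
v_1 = (1, 1, -2, 4, 2)ᵀ
v_2 = (1, 0, 0, 0, 0)ᵀ

Let N = A − (5)·I. We want v_2 with N^2 v_2 = 0 but N^1 v_2 ≠ 0; then v_{j-1} := N · v_j for j = 2, …, 2.

Pick v_2 = (1, 0, 0, 0, 0)ᵀ.
Then v_1 = N · v_2 = (1, 1, -2, 4, 2)ᵀ.

Sanity check: (A − (5)·I) v_1 = (0, 0, 0, 0, 0)ᵀ = 0. ✓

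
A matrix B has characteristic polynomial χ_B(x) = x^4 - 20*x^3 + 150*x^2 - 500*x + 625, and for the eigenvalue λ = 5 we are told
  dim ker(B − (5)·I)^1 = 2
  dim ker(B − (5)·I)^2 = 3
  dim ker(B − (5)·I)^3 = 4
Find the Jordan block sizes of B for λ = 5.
Block sizes for λ = 5: [3, 1]

From the dimensions of kernels of powers, the number of Jordan blocks of size at least j is d_j − d_{j−1} where d_j = dim ker(N^j) (with d_0 = 0). Computing the differences gives [2, 1, 1].
The number of blocks of size exactly k is (#blocks of size ≥ k) − (#blocks of size ≥ k + 1), so the partition is: 1 block(s) of size 1, 1 block(s) of size 3.
In nonincreasing order the block sizes are [3, 1].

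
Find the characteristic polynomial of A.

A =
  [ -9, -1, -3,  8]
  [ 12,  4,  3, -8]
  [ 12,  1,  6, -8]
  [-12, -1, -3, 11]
x^4 - 12*x^3 + 54*x^2 - 108*x + 81

Expanding det(x·I − A) (e.g. by cofactor expansion or by noting that A is similar to its Jordan form J, which has the same characteristic polynomial as A) gives
  χ_A(x) = x^4 - 12*x^3 + 54*x^2 - 108*x + 81
which factors as (x - 3)^4. The eigenvalues (with algebraic multiplicities) are λ = 3 with multiplicity 4.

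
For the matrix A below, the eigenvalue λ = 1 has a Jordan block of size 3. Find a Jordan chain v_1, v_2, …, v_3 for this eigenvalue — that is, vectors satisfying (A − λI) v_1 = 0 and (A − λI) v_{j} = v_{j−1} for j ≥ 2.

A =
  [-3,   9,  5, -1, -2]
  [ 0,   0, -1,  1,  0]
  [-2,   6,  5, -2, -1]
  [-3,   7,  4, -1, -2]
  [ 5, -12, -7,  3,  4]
A Jordan chain for λ = 1 of length 3:
v_1 = (-1, -1, 1, 0, 0)ᵀ
v_2 = (-4, 0, -2, -3, 5)ᵀ
v_3 = (1, 0, 0, 0, 0)ᵀ

Let N = A − (1)·I. We want v_3 with N^3 v_3 = 0 but N^2 v_3 ≠ 0; then v_{j-1} := N · v_j for j = 3, …, 2.

Pick v_3 = (1, 0, 0, 0, 0)ᵀ.
Then v_2 = N · v_3 = (-4, 0, -2, -3, 5)ᵀ.
Then v_1 = N · v_2 = (-1, -1, 1, 0, 0)ᵀ.

Sanity check: (A − (1)·I) v_1 = (0, 0, 0, 0, 0)ᵀ = 0. ✓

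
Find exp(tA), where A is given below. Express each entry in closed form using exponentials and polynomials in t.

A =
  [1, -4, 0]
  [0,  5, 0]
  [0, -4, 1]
e^{tA} =
  [exp(t), -exp(5*t) + exp(t), 0]
  [0, exp(5*t), 0]
  [0, -exp(5*t) + exp(t), exp(t)]

Strategy: write A = P · J · P⁻¹ where J is a Jordan canonical form, so e^{tA} = P · e^{tJ} · P⁻¹, and e^{tJ} can be computed block-by-block.

A has Jordan form
J =
  [1, 0, 0]
  [0, 1, 0]
  [0, 0, 5]
(up to reordering of blocks).

Per-block formulas:
  For a 1×1 block at λ = 1: exp(t · [1]) = [e^(1t)].
  For a 1×1 block at λ = 5: exp(t · [5]) = [e^(5t)].

After assembling e^{tJ} and conjugating by P, we get:

e^{tA} =
  [exp(t), -exp(5*t) + exp(t), 0]
  [0, exp(5*t), 0]
  [0, -exp(5*t) + exp(t), exp(t)]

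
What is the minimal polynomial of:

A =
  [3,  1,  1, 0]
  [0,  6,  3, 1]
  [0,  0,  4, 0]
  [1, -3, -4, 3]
x^3 - 12*x^2 + 48*x - 64

The characteristic polynomial is χ_A(x) = (x - 4)^4, so the eigenvalues are known. The minimal polynomial is
  m_A(x) = Π_λ (x − λ)^{k_λ}
where k_λ is the size of the *largest* Jordan block for λ (equivalently, the smallest k with (A − λI)^k v = 0 for every generalised eigenvector v of λ).

  λ = 4: largest Jordan block has size 3, contributing (x − 4)^3

So m_A(x) = (x - 4)^3 = x^3 - 12*x^2 + 48*x - 64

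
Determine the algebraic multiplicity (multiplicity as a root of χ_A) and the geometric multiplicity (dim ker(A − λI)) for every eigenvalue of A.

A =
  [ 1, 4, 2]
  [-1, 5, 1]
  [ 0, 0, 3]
λ = 3: alg = 3, geom = 2

Step 1 — factor the characteristic polynomial to read off the algebraic multiplicities:
  χ_A(x) = (x - 3)^3

Step 2 — compute geometric multiplicities via the rank-nullity identity g(λ) = n − rank(A − λI):
  rank(A − (3)·I) = 1, so dim ker(A − (3)·I) = n − 1 = 2

Summary:
  λ = 3: algebraic multiplicity = 3, geometric multiplicity = 2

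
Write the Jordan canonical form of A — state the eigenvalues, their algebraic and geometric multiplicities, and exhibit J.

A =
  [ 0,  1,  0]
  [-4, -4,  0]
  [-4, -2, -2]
J_2(-2) ⊕ J_1(-2)

The characteristic polynomial is
  det(x·I − A) = x^3 + 6*x^2 + 12*x + 8 = (x + 2)^3

Eigenvalues and multiplicities (the geometric multiplicity of λ is n − rank(A − λI), which equals the number of Jordan blocks for λ):
  λ = -2: algebraic multiplicity = 3, geometric multiplicity = 2

Determining the block sizes for each eigenvalue:
  λ = -2: 2 blocks summing to 3 forces exactly one block of size 2 and the rest size 1 → block sizes [2, 1]

Assembling the blocks gives a Jordan form
J =
  [-2,  1,  0]
  [ 0, -2,  0]
  [ 0,  0, -2]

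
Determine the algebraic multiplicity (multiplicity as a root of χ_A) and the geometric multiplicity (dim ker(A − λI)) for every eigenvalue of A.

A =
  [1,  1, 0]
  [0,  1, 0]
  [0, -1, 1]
λ = 1: alg = 3, geom = 2

Step 1 — factor the characteristic polynomial to read off the algebraic multiplicities:
  χ_A(x) = (x - 1)^3

Step 2 — compute geometric multiplicities via the rank-nullity identity g(λ) = n − rank(A − λI):
  rank(A − (1)·I) = 1, so dim ker(A − (1)·I) = n − 1 = 2

Summary:
  λ = 1: algebraic multiplicity = 3, geometric multiplicity = 2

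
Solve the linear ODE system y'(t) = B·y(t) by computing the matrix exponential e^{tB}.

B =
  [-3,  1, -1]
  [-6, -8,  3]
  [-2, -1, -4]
e^{tB} =
  [2*t*exp(-5*t) + exp(-5*t), t*exp(-5*t), -t*exp(-5*t)]
  [-6*t*exp(-5*t), -3*t*exp(-5*t) + exp(-5*t), 3*t*exp(-5*t)]
  [-2*t*exp(-5*t), -t*exp(-5*t), t*exp(-5*t) + exp(-5*t)]

Strategy: write B = P · J · P⁻¹ where J is a Jordan canonical form, so e^{tB} = P · e^{tJ} · P⁻¹, and e^{tJ} can be computed block-by-block.

B has Jordan form
J =
  [-5,  1,  0]
  [ 0, -5,  0]
  [ 0,  0, -5]
(up to reordering of blocks).

Per-block formulas:
  For a 2×2 Jordan block J_2(-5): exp(t · J_2(-5)) = e^(-5t)·(I + t·N), where N is the 2×2 nilpotent shift.
  For a 1×1 block at λ = -5: exp(t · [-5]) = [e^(-5t)].

After assembling e^{tJ} and conjugating by P, we get:

e^{tB} =
  [2*t*exp(-5*t) + exp(-5*t), t*exp(-5*t), -t*exp(-5*t)]
  [-6*t*exp(-5*t), -3*t*exp(-5*t) + exp(-5*t), 3*t*exp(-5*t)]
  [-2*t*exp(-5*t), -t*exp(-5*t), t*exp(-5*t) + exp(-5*t)]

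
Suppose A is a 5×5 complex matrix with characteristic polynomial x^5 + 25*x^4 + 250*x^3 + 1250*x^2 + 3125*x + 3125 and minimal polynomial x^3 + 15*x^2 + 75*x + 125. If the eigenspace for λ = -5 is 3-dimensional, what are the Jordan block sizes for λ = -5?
Block sizes for λ = -5: [3, 1, 1]

Step 1 — from the characteristic polynomial, algebraic multiplicity of λ = -5 is 5. From dim ker(A − (-5)·I) = 3, there are exactly 3 Jordan blocks for λ = -5.
Step 2 — from the minimal polynomial, the factor (x + 5)^3 tells us the largest block for λ = -5 has size 3.
Step 3 — with total size 5, 3 blocks, and largest block 3, the block sizes (in nonincreasing order) are [3, 1, 1].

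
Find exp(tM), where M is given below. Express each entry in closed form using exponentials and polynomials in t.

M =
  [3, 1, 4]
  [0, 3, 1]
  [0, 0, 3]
e^{tM} =
  [exp(3*t), t*exp(3*t), t^2*exp(3*t)/2 + 4*t*exp(3*t)]
  [0, exp(3*t), t*exp(3*t)]
  [0, 0, exp(3*t)]

Strategy: write M = P · J · P⁻¹ where J is a Jordan canonical form, so e^{tM} = P · e^{tJ} · P⁻¹, and e^{tJ} can be computed block-by-block.

M has Jordan form
J =
  [3, 1, 0]
  [0, 3, 1]
  [0, 0, 3]
(up to reordering of blocks).

Per-block formulas:
  For a 3×3 Jordan block J_3(3): exp(t · J_3(3)) = e^(3t)·(I + t·N + (t^2/2)·N^2), where N is the 3×3 nilpotent shift.

After assembling e^{tJ} and conjugating by P, we get:

e^{tM} =
  [exp(3*t), t*exp(3*t), t^2*exp(3*t)/2 + 4*t*exp(3*t)]
  [0, exp(3*t), t*exp(3*t)]
  [0, 0, exp(3*t)]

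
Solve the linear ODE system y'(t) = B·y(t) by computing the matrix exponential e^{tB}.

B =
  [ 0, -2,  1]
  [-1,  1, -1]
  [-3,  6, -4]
e^{tB} =
  [t*exp(-t) + exp(-t), -2*t*exp(-t), t*exp(-t)]
  [-t*exp(-t), 2*t*exp(-t) + exp(-t), -t*exp(-t)]
  [-3*t*exp(-t), 6*t*exp(-t), -3*t*exp(-t) + exp(-t)]

Strategy: write B = P · J · P⁻¹ where J is a Jordan canonical form, so e^{tB} = P · e^{tJ} · P⁻¹, and e^{tJ} can be computed block-by-block.

B has Jordan form
J =
  [-1,  1,  0]
  [ 0, -1,  0]
  [ 0,  0, -1]
(up to reordering of blocks).

Per-block formulas:
  For a 1×1 block at λ = -1: exp(t · [-1]) = [e^(-1t)].
  For a 2×2 Jordan block J_2(-1): exp(t · J_2(-1)) = e^(-1t)·(I + t·N), where N is the 2×2 nilpotent shift.

After assembling e^{tJ} and conjugating by P, we get:

e^{tB} =
  [t*exp(-t) + exp(-t), -2*t*exp(-t), t*exp(-t)]
  [-t*exp(-t), 2*t*exp(-t) + exp(-t), -t*exp(-t)]
  [-3*t*exp(-t), 6*t*exp(-t), -3*t*exp(-t) + exp(-t)]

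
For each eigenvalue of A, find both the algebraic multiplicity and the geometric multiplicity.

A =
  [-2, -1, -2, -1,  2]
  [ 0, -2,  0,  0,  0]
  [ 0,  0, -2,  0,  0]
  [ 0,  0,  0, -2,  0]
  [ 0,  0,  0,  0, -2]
λ = -2: alg = 5, geom = 4

Step 1 — factor the characteristic polynomial to read off the algebraic multiplicities:
  χ_A(x) = (x + 2)^5

Step 2 — compute geometric multiplicities via the rank-nullity identity g(λ) = n − rank(A − λI):
  rank(A − (-2)·I) = 1, so dim ker(A − (-2)·I) = n − 1 = 4

Summary:
  λ = -2: algebraic multiplicity = 5, geometric multiplicity = 4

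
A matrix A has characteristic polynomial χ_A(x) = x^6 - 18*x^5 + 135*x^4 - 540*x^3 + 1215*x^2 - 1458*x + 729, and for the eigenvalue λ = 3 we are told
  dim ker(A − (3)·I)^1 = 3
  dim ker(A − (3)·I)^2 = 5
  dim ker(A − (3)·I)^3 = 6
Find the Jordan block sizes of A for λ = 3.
Block sizes for λ = 3: [3, 2, 1]

From the dimensions of kernels of powers, the number of Jordan blocks of size at least j is d_j − d_{j−1} where d_j = dim ker(N^j) (with d_0 = 0). Computing the differences gives [3, 2, 1].
The number of blocks of size exactly k is (#blocks of size ≥ k) − (#blocks of size ≥ k + 1), so the partition is: 1 block(s) of size 1, 1 block(s) of size 2, 1 block(s) of size 3.
In nonincreasing order the block sizes are [3, 2, 1].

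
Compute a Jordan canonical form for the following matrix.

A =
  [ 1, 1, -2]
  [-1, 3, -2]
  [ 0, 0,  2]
J_2(2) ⊕ J_1(2)

The characteristic polynomial is
  det(x·I − A) = x^3 - 6*x^2 + 12*x - 8 = (x - 2)^3

Eigenvalues and multiplicities (the geometric multiplicity of λ is n − rank(A − λI), which equals the number of Jordan blocks for λ):
  λ = 2: algebraic multiplicity = 3, geometric multiplicity = 2

Determining the block sizes for each eigenvalue:
  λ = 2: 2 blocks summing to 3 forces exactly one block of size 2 and the rest size 1 → block sizes [2, 1]

Assembling the blocks gives a Jordan form
J =
  [2, 1, 0]
  [0, 2, 0]
  [0, 0, 2]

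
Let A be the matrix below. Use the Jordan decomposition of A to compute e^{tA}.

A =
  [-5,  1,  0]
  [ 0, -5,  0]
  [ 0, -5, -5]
e^{tA} =
  [exp(-5*t), t*exp(-5*t), 0]
  [0, exp(-5*t), 0]
  [0, -5*t*exp(-5*t), exp(-5*t)]

Strategy: write A = P · J · P⁻¹ where J is a Jordan canonical form, so e^{tA} = P · e^{tJ} · P⁻¹, and e^{tJ} can be computed block-by-block.

A has Jordan form
J =
  [-5,  1,  0]
  [ 0, -5,  0]
  [ 0,  0, -5]
(up to reordering of blocks).

Per-block formulas:
  For a 2×2 Jordan block J_2(-5): exp(t · J_2(-5)) = e^(-5t)·(I + t·N), where N is the 2×2 nilpotent shift.
  For a 1×1 block at λ = -5: exp(t · [-5]) = [e^(-5t)].

After assembling e^{tJ} and conjugating by P, we get:

e^{tA} =
  [exp(-5*t), t*exp(-5*t), 0]
  [0, exp(-5*t), 0]
  [0, -5*t*exp(-5*t), exp(-5*t)]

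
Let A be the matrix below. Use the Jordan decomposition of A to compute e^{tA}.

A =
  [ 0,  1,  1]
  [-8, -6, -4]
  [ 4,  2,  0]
e^{tA} =
  [2*t*exp(-2*t) + exp(-2*t), t*exp(-2*t), t*exp(-2*t)]
  [-8*t*exp(-2*t), -4*t*exp(-2*t) + exp(-2*t), -4*t*exp(-2*t)]
  [4*t*exp(-2*t), 2*t*exp(-2*t), 2*t*exp(-2*t) + exp(-2*t)]

Strategy: write A = P · J · P⁻¹ where J is a Jordan canonical form, so e^{tA} = P · e^{tJ} · P⁻¹, and e^{tJ} can be computed block-by-block.

A has Jordan form
J =
  [-2,  1,  0]
  [ 0, -2,  0]
  [ 0,  0, -2]
(up to reordering of blocks).

Per-block formulas:
  For a 2×2 Jordan block J_2(-2): exp(t · J_2(-2)) = e^(-2t)·(I + t·N), where N is the 2×2 nilpotent shift.
  For a 1×1 block at λ = -2: exp(t · [-2]) = [e^(-2t)].

After assembling e^{tJ} and conjugating by P, we get:

e^{tA} =
  [2*t*exp(-2*t) + exp(-2*t), t*exp(-2*t), t*exp(-2*t)]
  [-8*t*exp(-2*t), -4*t*exp(-2*t) + exp(-2*t), -4*t*exp(-2*t)]
  [4*t*exp(-2*t), 2*t*exp(-2*t), 2*t*exp(-2*t) + exp(-2*t)]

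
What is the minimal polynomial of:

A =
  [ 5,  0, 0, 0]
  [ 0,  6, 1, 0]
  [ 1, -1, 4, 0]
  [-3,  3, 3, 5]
x^3 - 15*x^2 + 75*x - 125

The characteristic polynomial is χ_A(x) = (x - 5)^4, so the eigenvalues are known. The minimal polynomial is
  m_A(x) = Π_λ (x − λ)^{k_λ}
where k_λ is the size of the *largest* Jordan block for λ (equivalently, the smallest k with (A − λI)^k v = 0 for every generalised eigenvector v of λ).

  λ = 5: largest Jordan block has size 3, contributing (x − 5)^3

So m_A(x) = (x - 5)^3 = x^3 - 15*x^2 + 75*x - 125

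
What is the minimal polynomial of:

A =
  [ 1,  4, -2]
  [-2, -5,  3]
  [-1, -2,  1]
x^3 + 3*x^2 + 3*x + 1

The characteristic polynomial is χ_A(x) = (x + 1)^3, so the eigenvalues are known. The minimal polynomial is
  m_A(x) = Π_λ (x − λ)^{k_λ}
where k_λ is the size of the *largest* Jordan block for λ (equivalently, the smallest k with (A − λI)^k v = 0 for every generalised eigenvector v of λ).

  λ = -1: largest Jordan block has size 3, contributing (x + 1)^3

So m_A(x) = (x + 1)^3 = x^3 + 3*x^2 + 3*x + 1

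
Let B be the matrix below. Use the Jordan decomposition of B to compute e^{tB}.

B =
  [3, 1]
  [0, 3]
e^{tB} =
  [exp(3*t), t*exp(3*t)]
  [0, exp(3*t)]

Strategy: write B = P · J · P⁻¹ where J is a Jordan canonical form, so e^{tB} = P · e^{tJ} · P⁻¹, and e^{tJ} can be computed block-by-block.

B has Jordan form
J =
  [3, 1]
  [0, 3]
(up to reordering of blocks).

Per-block formulas:
  For a 2×2 Jordan block J_2(3): exp(t · J_2(3)) = e^(3t)·(I + t·N), where N is the 2×2 nilpotent shift.

After assembling e^{tJ} and conjugating by P, we get:

e^{tB} =
  [exp(3*t), t*exp(3*t)]
  [0, exp(3*t)]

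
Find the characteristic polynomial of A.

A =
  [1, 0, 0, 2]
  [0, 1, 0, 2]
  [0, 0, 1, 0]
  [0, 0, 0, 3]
x^4 - 6*x^3 + 12*x^2 - 10*x + 3

Expanding det(x·I − A) (e.g. by cofactor expansion or by noting that A is similar to its Jordan form J, which has the same characteristic polynomial as A) gives
  χ_A(x) = x^4 - 6*x^3 + 12*x^2 - 10*x + 3
which factors as (x - 3)*(x - 1)^3. The eigenvalues (with algebraic multiplicities) are λ = 1 with multiplicity 3, λ = 3 with multiplicity 1.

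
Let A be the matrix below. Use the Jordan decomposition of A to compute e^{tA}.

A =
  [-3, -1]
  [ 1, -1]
e^{tA} =
  [-t*exp(-2*t) + exp(-2*t), -t*exp(-2*t)]
  [t*exp(-2*t), t*exp(-2*t) + exp(-2*t)]

Strategy: write A = P · J · P⁻¹ where J is a Jordan canonical form, so e^{tA} = P · e^{tJ} · P⁻¹, and e^{tJ} can be computed block-by-block.

A has Jordan form
J =
  [-2,  1]
  [ 0, -2]
(up to reordering of blocks).

Per-block formulas:
  For a 2×2 Jordan block J_2(-2): exp(t · J_2(-2)) = e^(-2t)·(I + t·N), where N is the 2×2 nilpotent shift.

After assembling e^{tJ} and conjugating by P, we get:

e^{tA} =
  [-t*exp(-2*t) + exp(-2*t), -t*exp(-2*t)]
  [t*exp(-2*t), t*exp(-2*t) + exp(-2*t)]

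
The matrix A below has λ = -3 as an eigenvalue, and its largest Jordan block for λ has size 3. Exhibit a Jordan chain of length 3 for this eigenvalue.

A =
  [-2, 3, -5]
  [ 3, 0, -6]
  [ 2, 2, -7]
A Jordan chain for λ = -3 of length 3:
v_1 = (2, 6, 4)ᵀ
v_2 = (3, 3, 2)ᵀ
v_3 = (0, 1, 0)ᵀ

Let N = A − (-3)·I. We want v_3 with N^3 v_3 = 0 but N^2 v_3 ≠ 0; then v_{j-1} := N · v_j for j = 3, …, 2.

Pick v_3 = (0, 1, 0)ᵀ.
Then v_2 = N · v_3 = (3, 3, 2)ᵀ.
Then v_1 = N · v_2 = (2, 6, 4)ᵀ.

Sanity check: (A − (-3)·I) v_1 = (0, 0, 0)ᵀ = 0. ✓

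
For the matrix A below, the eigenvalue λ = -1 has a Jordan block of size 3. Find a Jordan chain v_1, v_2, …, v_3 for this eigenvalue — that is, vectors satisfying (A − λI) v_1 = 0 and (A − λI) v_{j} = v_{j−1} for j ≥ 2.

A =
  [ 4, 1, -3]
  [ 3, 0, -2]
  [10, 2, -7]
A Jordan chain for λ = -1 of length 3:
v_1 = (-2, -2, -4)ᵀ
v_2 = (5, 3, 10)ᵀ
v_3 = (1, 0, 0)ᵀ

Let N = A − (-1)·I. We want v_3 with N^3 v_3 = 0 but N^2 v_3 ≠ 0; then v_{j-1} := N · v_j for j = 3, …, 2.

Pick v_3 = (1, 0, 0)ᵀ.
Then v_2 = N · v_3 = (5, 3, 10)ᵀ.
Then v_1 = N · v_2 = (-2, -2, -4)ᵀ.

Sanity check: (A − (-1)·I) v_1 = (0, 0, 0)ᵀ = 0. ✓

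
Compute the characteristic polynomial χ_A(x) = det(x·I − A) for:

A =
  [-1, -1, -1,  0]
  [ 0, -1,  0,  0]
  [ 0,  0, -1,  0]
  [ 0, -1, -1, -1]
x^4 + 4*x^3 + 6*x^2 + 4*x + 1

Expanding det(x·I − A) (e.g. by cofactor expansion or by noting that A is similar to its Jordan form J, which has the same characteristic polynomial as A) gives
  χ_A(x) = x^4 + 4*x^3 + 6*x^2 + 4*x + 1
which factors as (x + 1)^4. The eigenvalues (with algebraic multiplicities) are λ = -1 with multiplicity 4.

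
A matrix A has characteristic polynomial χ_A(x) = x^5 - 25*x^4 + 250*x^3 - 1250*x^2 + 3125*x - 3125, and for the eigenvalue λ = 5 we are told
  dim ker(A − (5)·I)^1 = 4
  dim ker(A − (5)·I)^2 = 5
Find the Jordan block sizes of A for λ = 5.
Block sizes for λ = 5: [2, 1, 1, 1]

From the dimensions of kernels of powers, the number of Jordan blocks of size at least j is d_j − d_{j−1} where d_j = dim ker(N^j) (with d_0 = 0). Computing the differences gives [4, 1].
The number of blocks of size exactly k is (#blocks of size ≥ k) − (#blocks of size ≥ k + 1), so the partition is: 3 block(s) of size 1, 1 block(s) of size 2.
In nonincreasing order the block sizes are [2, 1, 1, 1].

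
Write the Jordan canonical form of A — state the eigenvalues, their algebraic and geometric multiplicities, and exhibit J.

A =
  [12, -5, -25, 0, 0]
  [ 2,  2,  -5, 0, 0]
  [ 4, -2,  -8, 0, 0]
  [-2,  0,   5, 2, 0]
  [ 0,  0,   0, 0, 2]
J_3(2) ⊕ J_1(2) ⊕ J_1(2)

The characteristic polynomial is
  det(x·I − A) = x^5 - 10*x^4 + 40*x^3 - 80*x^2 + 80*x - 32 = (x - 2)^5

Eigenvalues and multiplicities (the geometric multiplicity of λ is n − rank(A − λI), which equals the number of Jordan blocks for λ):
  λ = 2: algebraic multiplicity = 5, geometric multiplicity = 3

Determining the block sizes for each eigenvalue:
  λ = 2: with am = 5 and gm = 3, the partition is not yet determined (e.g. several partitions of 5 into 3 parts exist). Let N = A − (2)·I. Computing rank(N^1) = 2, rank(N^2) = 1, rank(N^3) = 0; the number of blocks of size ≥ j is rank(N^{j−1}) − rank(N^j), giving [3, 1, 1]. So we have 1 block(s) of size 3, 2 block(s) of size 1 → block sizes [3, 1, 1]

Assembling the blocks gives a Jordan form
J =
  [2, 1, 0, 0, 0]
  [0, 2, 1, 0, 0]
  [0, 0, 2, 0, 0]
  [0, 0, 0, 2, 0]
  [0, 0, 0, 0, 2]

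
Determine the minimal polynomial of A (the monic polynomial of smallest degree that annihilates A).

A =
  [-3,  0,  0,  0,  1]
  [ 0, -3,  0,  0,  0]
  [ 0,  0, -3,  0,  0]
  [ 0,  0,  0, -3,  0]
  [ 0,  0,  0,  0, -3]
x^2 + 6*x + 9

The characteristic polynomial is χ_A(x) = (x + 3)^5, so the eigenvalues are known. The minimal polynomial is
  m_A(x) = Π_λ (x − λ)^{k_λ}
where k_λ is the size of the *largest* Jordan block for λ (equivalently, the smallest k with (A − λI)^k v = 0 for every generalised eigenvector v of λ).

  λ = -3: largest Jordan block has size 2, contributing (x + 3)^2

So m_A(x) = (x + 3)^2 = x^2 + 6*x + 9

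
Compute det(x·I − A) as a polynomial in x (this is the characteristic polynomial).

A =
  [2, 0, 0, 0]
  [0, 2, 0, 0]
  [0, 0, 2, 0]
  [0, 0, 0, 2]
x^4 - 8*x^3 + 24*x^2 - 32*x + 16

Expanding det(x·I − A) (e.g. by cofactor expansion or by noting that A is similar to its Jordan form J, which has the same characteristic polynomial as A) gives
  χ_A(x) = x^4 - 8*x^3 + 24*x^2 - 32*x + 16
which factors as (x - 2)^4. The eigenvalues (with algebraic multiplicities) are λ = 2 with multiplicity 4.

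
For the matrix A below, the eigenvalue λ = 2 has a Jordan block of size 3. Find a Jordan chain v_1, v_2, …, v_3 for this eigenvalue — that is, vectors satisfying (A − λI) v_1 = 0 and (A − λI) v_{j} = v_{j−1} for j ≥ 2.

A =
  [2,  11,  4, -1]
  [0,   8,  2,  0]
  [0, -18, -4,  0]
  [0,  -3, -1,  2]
A Jordan chain for λ = 2 of length 3:
v_1 = (-3, 0, 0, 0)ᵀ
v_2 = (11, 6, -18, -3)ᵀ
v_3 = (0, 1, 0, 0)ᵀ

Let N = A − (2)·I. We want v_3 with N^3 v_3 = 0 but N^2 v_3 ≠ 0; then v_{j-1} := N · v_j for j = 3, …, 2.

Pick v_3 = (0, 1, 0, 0)ᵀ.
Then v_2 = N · v_3 = (11, 6, -18, -3)ᵀ.
Then v_1 = N · v_2 = (-3, 0, 0, 0)ᵀ.

Sanity check: (A − (2)·I) v_1 = (0, 0, 0, 0)ᵀ = 0. ✓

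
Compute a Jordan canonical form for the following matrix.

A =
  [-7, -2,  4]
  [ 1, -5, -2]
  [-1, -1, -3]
J_3(-5)

The characteristic polynomial is
  det(x·I − A) = x^3 + 15*x^2 + 75*x + 125 = (x + 5)^3

Eigenvalues and multiplicities (the geometric multiplicity of λ is n − rank(A − λI), which equals the number of Jordan blocks for λ):
  λ = -5: algebraic multiplicity = 3, geometric multiplicity = 1

Determining the block sizes for each eigenvalue:
  λ = -5: one block (gm = 1), so the single block has size am = 3 → block sizes [3]

Assembling the blocks gives a Jordan form
J =
  [-5,  1,  0]
  [ 0, -5,  1]
  [ 0,  0, -5]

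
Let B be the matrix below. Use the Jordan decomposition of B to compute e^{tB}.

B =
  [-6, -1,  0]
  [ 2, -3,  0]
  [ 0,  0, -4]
e^{tB} =
  [-exp(-4*t) + 2*exp(-5*t), -exp(-4*t) + exp(-5*t), 0]
  [2*exp(-4*t) - 2*exp(-5*t), 2*exp(-4*t) - exp(-5*t), 0]
  [0, 0, exp(-4*t)]

Strategy: write B = P · J · P⁻¹ where J is a Jordan canonical form, so e^{tB} = P · e^{tJ} · P⁻¹, and e^{tJ} can be computed block-by-block.

B has Jordan form
J =
  [-5,  0,  0]
  [ 0, -4,  0]
  [ 0,  0, -4]
(up to reordering of blocks).

Per-block formulas:
  For a 1×1 block at λ = -5: exp(t · [-5]) = [e^(-5t)].
  For a 1×1 block at λ = -4: exp(t · [-4]) = [e^(-4t)].

After assembling e^{tJ} and conjugating by P, we get:

e^{tB} =
  [-exp(-4*t) + 2*exp(-5*t), -exp(-4*t) + exp(-5*t), 0]
  [2*exp(-4*t) - 2*exp(-5*t), 2*exp(-4*t) - exp(-5*t), 0]
  [0, 0, exp(-4*t)]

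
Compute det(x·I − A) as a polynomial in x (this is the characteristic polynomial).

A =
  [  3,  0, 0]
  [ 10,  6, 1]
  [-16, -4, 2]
x^3 - 11*x^2 + 40*x - 48

Expanding det(x·I − A) (e.g. by cofactor expansion or by noting that A is similar to its Jordan form J, which has the same characteristic polynomial as A) gives
  χ_A(x) = x^3 - 11*x^2 + 40*x - 48
which factors as (x - 4)^2*(x - 3). The eigenvalues (with algebraic multiplicities) are λ = 3 with multiplicity 1, λ = 4 with multiplicity 2.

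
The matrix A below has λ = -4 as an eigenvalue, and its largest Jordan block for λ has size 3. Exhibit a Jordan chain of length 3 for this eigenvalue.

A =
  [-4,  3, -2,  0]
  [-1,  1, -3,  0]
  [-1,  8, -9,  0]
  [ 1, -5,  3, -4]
A Jordan chain for λ = -4 of length 3:
v_1 = (-1, -2, -3, 2)ᵀ
v_2 = (0, -1, -1, 1)ᵀ
v_3 = (1, 0, 0, 0)ᵀ

Let N = A − (-4)·I. We want v_3 with N^3 v_3 = 0 but N^2 v_3 ≠ 0; then v_{j-1} := N · v_j for j = 3, …, 2.

Pick v_3 = (1, 0, 0, 0)ᵀ.
Then v_2 = N · v_3 = (0, -1, -1, 1)ᵀ.
Then v_1 = N · v_2 = (-1, -2, -3, 2)ᵀ.

Sanity check: (A − (-4)·I) v_1 = (0, 0, 0, 0)ᵀ = 0. ✓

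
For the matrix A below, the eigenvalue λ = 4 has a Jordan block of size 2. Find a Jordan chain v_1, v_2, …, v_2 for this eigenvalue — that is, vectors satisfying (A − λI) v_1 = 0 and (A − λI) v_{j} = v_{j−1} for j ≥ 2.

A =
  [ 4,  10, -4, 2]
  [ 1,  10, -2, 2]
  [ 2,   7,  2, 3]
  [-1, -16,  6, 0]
A Jordan chain for λ = 4 of length 2:
v_1 = (0, 1, 2, -1)ᵀ
v_2 = (1, 0, 0, 0)ᵀ

Let N = A − (4)·I. We want v_2 with N^2 v_2 = 0 but N^1 v_2 ≠ 0; then v_{j-1} := N · v_j for j = 2, …, 2.

Pick v_2 = (1, 0, 0, 0)ᵀ.
Then v_1 = N · v_2 = (0, 1, 2, -1)ᵀ.

Sanity check: (A − (4)·I) v_1 = (0, 0, 0, 0)ᵀ = 0. ✓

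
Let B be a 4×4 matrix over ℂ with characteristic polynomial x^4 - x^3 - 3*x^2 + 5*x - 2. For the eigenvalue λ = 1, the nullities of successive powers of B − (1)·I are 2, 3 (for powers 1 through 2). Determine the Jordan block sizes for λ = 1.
Block sizes for λ = 1: [2, 1]

From the dimensions of kernels of powers, the number of Jordan blocks of size at least j is d_j − d_{j−1} where d_j = dim ker(N^j) (with d_0 = 0). Computing the differences gives [2, 1].
The number of blocks of size exactly k is (#blocks of size ≥ k) − (#blocks of size ≥ k + 1), so the partition is: 1 block(s) of size 1, 1 block(s) of size 2.
In nonincreasing order the block sizes are [2, 1].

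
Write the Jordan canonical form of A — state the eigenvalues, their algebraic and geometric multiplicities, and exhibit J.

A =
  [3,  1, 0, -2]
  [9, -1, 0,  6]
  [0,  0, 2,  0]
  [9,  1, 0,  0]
J_2(0) ⊕ J_1(2) ⊕ J_1(2)

The characteristic polynomial is
  det(x·I − A) = x^4 - 4*x^3 + 4*x^2 = x^2*(x - 2)^2

Eigenvalues and multiplicities (the geometric multiplicity of λ is n − rank(A − λI), which equals the number of Jordan blocks for λ):
  λ = 0: algebraic multiplicity = 2, geometric multiplicity = 1
  λ = 2: algebraic multiplicity = 2, geometric multiplicity = 2

Determining the block sizes for each eigenvalue:
  λ = 0: one block (gm = 1), so the single block has size am = 2 → block sizes [2]
  λ = 2: gm = am = 2, so every block has size 1 → block sizes [1, 1]

Assembling the blocks gives a Jordan form
J =
  [0, 1, 0, 0]
  [0, 0, 0, 0]
  [0, 0, 2, 0]
  [0, 0, 0, 2]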